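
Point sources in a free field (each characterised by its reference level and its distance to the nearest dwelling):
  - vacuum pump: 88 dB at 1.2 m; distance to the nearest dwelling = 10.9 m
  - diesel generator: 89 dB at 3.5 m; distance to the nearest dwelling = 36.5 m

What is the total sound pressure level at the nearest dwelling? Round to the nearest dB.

First find each source's level at the receiver (point-source: −20·log₁₀(r/r_ref)), then combine on an intensity basis.
vacuum pump: 88 − 20·log₁₀(10.9/1.2) = 88 − 19.16 = 68.84 dB.
diesel generator: 89 − 20·log₁₀(36.5/3.5) = 89 − 20.36 = 68.64 dB.
Σ 10^(L/10) = 1.495e+07 → L_total = 10·log₁₀(1.495e+07) = 71.75 dB.

72 dB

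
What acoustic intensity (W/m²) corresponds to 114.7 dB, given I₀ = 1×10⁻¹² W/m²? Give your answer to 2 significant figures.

I/I₀ = 10^(114.7/10) = 2.951e+11, so I = 2.951e+11 × 10⁻¹² W/m².

0.30 W/m²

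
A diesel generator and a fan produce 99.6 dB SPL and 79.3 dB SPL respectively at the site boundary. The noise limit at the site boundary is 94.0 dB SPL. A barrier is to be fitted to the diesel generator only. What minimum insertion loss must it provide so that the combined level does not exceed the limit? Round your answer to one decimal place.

The untreated sources together contribute 10^(79.3/10) = 8.511e+07, i.e. 79.30 dB SPL.
The limit corresponds to 10^(94.0/10) = 2.512e+09; subtracting the fixed part leaves 2.427e+09 for the diesel generator, i.e. 93.85 dB SPL.
Required insertion loss = 99.6 − 93.85 = 5.75 dB.

5.7 dB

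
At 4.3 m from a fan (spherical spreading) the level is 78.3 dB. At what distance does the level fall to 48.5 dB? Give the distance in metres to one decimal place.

The 29.8 dB drop corresponds to a distance ratio of 10^(29.8/20) for a point source.
r₂ = 4.3·10^((78.3−48.5)/20) = 4.3·10^(29.8/20) = 132.88 m.

132.9 m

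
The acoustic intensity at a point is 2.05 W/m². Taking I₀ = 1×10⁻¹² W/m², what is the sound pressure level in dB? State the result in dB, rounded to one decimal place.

Dividing by I₀ shifts the exponent by 12: I/I₀ = 2.05×10^12.
L = 10·(0.3118 + 12) = 123.12 dB.

123.1 dB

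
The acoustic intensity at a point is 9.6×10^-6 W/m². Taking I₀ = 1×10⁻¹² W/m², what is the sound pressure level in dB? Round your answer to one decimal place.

69.8 dB

Dividing by I₀ shifts the exponent by 12: I/I₀ = 9.6×10^6.
L = 10·(0.9823 + 6) = 69.82 dB.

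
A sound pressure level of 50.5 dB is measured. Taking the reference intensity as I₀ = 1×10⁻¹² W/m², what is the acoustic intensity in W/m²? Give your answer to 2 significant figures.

I = I₀·10^(L/10) = 10⁻¹² × 10^(50.5/10) = 10^(-6.950).

1.1e-07 W/m²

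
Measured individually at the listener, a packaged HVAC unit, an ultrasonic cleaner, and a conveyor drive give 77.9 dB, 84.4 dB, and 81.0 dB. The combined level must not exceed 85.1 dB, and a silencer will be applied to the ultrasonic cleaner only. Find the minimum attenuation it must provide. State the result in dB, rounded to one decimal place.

3.1 dB

Fixed contribution from the other sources: Σ 10^(L/10) = 10^(77.9/10) + 10^(81.0/10) = 1.876e+08 (82.73 dB).
To meet 85.1 dB overall, the treated ultrasonic cleaner may contribute at most 10^(85.1/10) − 1.876e+08 = 1.360e+08, i.e. 81.34 dB.
So the ultrasonic cleaner must be reduced from 84.4 to 81.34 dB: IL = 3.06 dB.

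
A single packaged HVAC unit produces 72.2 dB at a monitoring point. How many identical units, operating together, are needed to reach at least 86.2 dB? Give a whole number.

Need L₁ + 10·log₁₀ N ≥ 86.2, i.e. log₁₀ N ≥ 1.40.
N ≥ 10^(14.0/10) = 25.119, so N = 26.

26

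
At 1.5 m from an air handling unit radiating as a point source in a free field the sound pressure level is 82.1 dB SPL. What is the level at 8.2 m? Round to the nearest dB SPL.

Spherical spreading from a point source gives a 20·log₁₀(r₂/r₁) drop.
L₂ = 82.1 − 20·log₁₀(8.2/1.5) = 82.1 − 14.754 = 67.35 dB SPL.

67 dB SPL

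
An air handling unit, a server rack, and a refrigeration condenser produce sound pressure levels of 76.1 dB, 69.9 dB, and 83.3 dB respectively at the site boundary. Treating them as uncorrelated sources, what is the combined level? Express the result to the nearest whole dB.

For uncorrelated sources the intensities add, so convert each level to linear form, sum, and take 10·log₁₀ of the total.
Σ 10^(L/10) = 10^(76.1/10) + 10^(69.9/10) + 10^(83.3/10) = 2.643e+08.
L_total = 10·log₁₀(2.643e+08) = 84.22 dB.

84 dB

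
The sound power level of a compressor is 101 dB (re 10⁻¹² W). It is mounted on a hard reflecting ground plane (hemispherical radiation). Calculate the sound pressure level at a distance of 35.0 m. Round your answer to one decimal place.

62.1 dB

L_p = L_w − 10·log₁₀(2π·r²) with r = 35.0 m.
2π·r² = 7697 m², 10·log₁₀ of that is 38.863 dB.
L_p = 101 − 38.863 = 62.14 dB.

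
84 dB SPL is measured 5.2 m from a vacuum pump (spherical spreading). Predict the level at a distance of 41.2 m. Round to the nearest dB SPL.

Point-source attenuation: ΔL = 20·log₁₀(r₂/r₁) = 20·log₁₀(41.2/5.2) = 17.978 dB.
L₂ = 84 − 20·log₁₀(41.2/5.2) = 84 − 17.978 = 66.02 dB SPL.

66 dB SPL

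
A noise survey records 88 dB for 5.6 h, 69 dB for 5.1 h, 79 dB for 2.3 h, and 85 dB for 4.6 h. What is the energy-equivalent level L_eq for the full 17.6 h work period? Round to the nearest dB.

L_eq = 10·log₁₀[(1/T)·Σ tᵢ·10^(Lᵢ/10)] with T = 17.6 h.
Σ tᵢ·10^(Lᵢ/10) = 5.6·10^(88/10) + 5.1·10^(69/10) + 2.3·10^(79/10) + 4.6·10^(85/10) = 5.211e+09.
L_eq = 10·log₁₀(5.211e+09/17.6) = 84.71 dB.

85 dB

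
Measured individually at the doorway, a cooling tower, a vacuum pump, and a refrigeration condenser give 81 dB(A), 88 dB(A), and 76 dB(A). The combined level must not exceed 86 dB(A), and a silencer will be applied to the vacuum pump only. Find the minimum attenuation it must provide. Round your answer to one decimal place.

4.3 dB

The untreated sources together contribute 10^(81/10) + 10^(76/10) = 1.657e+08, i.e. 82.19 dB(A).
The limit corresponds to 10^(86/10) = 3.981e+08; subtracting the fixed part leaves 2.324e+08 for the vacuum pump, i.e. 83.66 dB(A).
Required insertion loss = 88 − 83.66 = 4.34 dB.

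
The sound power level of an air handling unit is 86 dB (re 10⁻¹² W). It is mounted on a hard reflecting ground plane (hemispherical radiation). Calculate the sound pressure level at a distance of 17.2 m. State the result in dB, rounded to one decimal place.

53.3 dB

L_p = L_w − 10·log₁₀(2π·r²) with r = 17.2 m.
2π·r² = 1859 m², 10·log₁₀ of that is 32.692 dB.
L_p = 86 − 32.692 = 53.31 dB.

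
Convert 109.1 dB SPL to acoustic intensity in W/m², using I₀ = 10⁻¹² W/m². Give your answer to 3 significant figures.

0.0813 W/m²

L = 10·log₁₀(I/I₀) ⇒ I = I₀·10^(L/10) = 10⁻¹² × 10^10.91.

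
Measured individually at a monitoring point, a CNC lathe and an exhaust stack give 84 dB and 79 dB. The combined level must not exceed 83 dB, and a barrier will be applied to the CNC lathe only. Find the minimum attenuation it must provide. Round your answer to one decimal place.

3.2 dB

Everything except the CNC lathe sums to 10^(79/10) = 7.943e+07 in linear terms, 79.00 dB.
The limit corresponds to 10^(83/10) = 1.995e+08; subtracting the fixed part leaves 1.201e+08 for the CNC lathe, i.e. 80.80 dB.
Required insertion loss = 84 − 80.80 = 3.20 dB.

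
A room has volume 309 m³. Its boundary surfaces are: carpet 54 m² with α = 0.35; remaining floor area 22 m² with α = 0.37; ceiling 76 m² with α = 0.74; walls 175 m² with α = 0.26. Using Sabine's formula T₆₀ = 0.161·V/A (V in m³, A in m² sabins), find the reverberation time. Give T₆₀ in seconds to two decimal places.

Summing Sᵢαᵢ: 54·0.35 + 22·0.37 + 76·0.74 + 175·0.26 = 128.78 m².
T₆₀ = 0.161·V/A = 0.161·309/128.78 = 0.386 s.

0.39 s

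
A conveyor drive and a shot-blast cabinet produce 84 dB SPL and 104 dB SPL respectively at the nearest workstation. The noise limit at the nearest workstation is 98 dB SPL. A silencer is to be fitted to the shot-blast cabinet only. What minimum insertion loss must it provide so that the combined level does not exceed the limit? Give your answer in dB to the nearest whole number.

6 dB

Everything except the shot-blast cabinet sums to 10^(84/10) = 2.512e+08 in linear terms, 84.00 dB SPL.
The limit corresponds to 10^(98/10) = 6.310e+09; subtracting the fixed part leaves 6.058e+09 for the shot-blast cabinet, i.e. 97.82 dB SPL.
So the shot-blast cabinet must be reduced from 104 to 97.82 dB SPL: IL = 6.18 dB.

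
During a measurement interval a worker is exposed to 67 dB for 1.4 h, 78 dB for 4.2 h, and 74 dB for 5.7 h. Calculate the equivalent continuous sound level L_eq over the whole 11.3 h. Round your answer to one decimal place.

75.7 dB

The energy average is taken in the linear domain: L_eq = 10·log₁₀[(Σ tᵢ·10^(Lᵢ/10))/T], T = 11.3 h.
Σ tᵢ·10^(Lᵢ/10) = 1.4·10^(67/10) + 4.2·10^(78/10) + 5.7·10^(74/10) = 4.152e+08.
L_eq = 10·log₁₀(4.152e+08/11.3) = 75.65 dB.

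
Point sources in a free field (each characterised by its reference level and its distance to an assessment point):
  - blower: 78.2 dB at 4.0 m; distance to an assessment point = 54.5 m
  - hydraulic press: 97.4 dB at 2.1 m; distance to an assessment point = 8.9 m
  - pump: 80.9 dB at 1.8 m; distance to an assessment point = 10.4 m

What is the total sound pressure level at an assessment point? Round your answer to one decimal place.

Propagate each source to the receiver with L = L_ref − 20·log₁₀(r/r_ref), then add intensities.
blower: 78.2 − 20·log₁₀(54.5/4.0) = 78.2 − 22.69 = 55.51 dB.
hydraulic press: 97.4 − 20·log₁₀(8.9/2.1) = 97.4 − 12.54 = 84.86 dB.
pump: 80.9 − 20·log₁₀(10.4/1.8) = 80.9 − 15.24 = 65.66 dB.
Σ 10^(L/10) = 3.100e+08 → L_total = 10·log₁₀(3.100e+08) = 84.91 dB.

84.9 dB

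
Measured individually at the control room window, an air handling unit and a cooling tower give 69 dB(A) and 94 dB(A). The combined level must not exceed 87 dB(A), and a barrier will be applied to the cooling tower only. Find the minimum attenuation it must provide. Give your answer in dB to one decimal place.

7.1 dB

The untreated sources together contribute 10^(69/10) = 7.943e+06, i.e. 69.00 dB(A).
The limit corresponds to 10^(87/10) = 5.012e+08; subtracting the fixed part leaves 4.932e+08 for the cooling tower, i.e. 86.93 dB(A).
So the cooling tower must be reduced from 94 to 86.93 dB(A): IL = 7.07 dB.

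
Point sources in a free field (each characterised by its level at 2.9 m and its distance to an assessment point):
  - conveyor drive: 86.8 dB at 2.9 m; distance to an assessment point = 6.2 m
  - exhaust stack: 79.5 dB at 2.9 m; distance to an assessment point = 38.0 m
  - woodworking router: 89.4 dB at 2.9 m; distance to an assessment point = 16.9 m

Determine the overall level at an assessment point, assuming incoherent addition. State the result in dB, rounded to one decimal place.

Apply inverse-square spreading to bring every level to the receiver, then sum 10^(L/10).
conveyor drive: 86.8 − 20·log₁₀(6.2/2.9) = 86.8 − 6.60 = 80.20 dB.
exhaust stack: 79.5 − 20·log₁₀(38.0/2.9) = 79.5 − 22.35 = 57.15 dB.
woodworking router: 89.4 − 20·log₁₀(16.9/2.9) = 89.4 − 15.31 = 74.09 dB.
Σ 10^(L/10) = 1.309e+08 → L_total = 10·log₁₀(1.309e+08) = 81.17 dB.

81.2 dB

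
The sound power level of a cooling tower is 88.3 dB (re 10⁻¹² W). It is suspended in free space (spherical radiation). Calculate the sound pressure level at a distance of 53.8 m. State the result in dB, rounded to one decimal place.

42.7 dB

L_p = L_w − 10·log₁₀(4π·r²) with r = 53.8 m.
4π·r² = 3.637e+04 m², 10·log₁₀ of that is 45.608 dB.
L_p = 88.3 − 45.608 = 42.69 dB.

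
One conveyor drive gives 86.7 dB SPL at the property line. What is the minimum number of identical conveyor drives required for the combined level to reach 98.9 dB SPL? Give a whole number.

17

N identical sources give L₁ + 10·log₁₀ N, so require 10·log₁₀ N ≥ 98.9 − 86.7 = 12.2 dB.
N ≥ 10^(12.2/10) = 16.596, so N = 17.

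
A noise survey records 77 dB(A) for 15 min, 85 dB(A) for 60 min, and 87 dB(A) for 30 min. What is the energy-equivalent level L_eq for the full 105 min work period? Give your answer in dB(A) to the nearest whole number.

85 dB(A)

The energy average is taken in the linear domain: L_eq = 10·log₁₀[(Σ tᵢ·10^(Lᵢ/10))/T], T = 105 min.
Σ tᵢ·10^(Lᵢ/10) = 15·10^(77/10) + 60·10^(85/10) + 30·10^(87/10) = 3.476e+10.
L_eq = 10·log₁₀(3.476e+10/105) = 85.20 dB(A).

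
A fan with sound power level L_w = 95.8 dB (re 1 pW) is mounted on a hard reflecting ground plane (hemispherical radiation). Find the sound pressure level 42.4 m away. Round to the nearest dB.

Free-field hemispherical radiation: L_p = L_w − 10·log₁₀(2π·r²), r = 42.4 m.
2π·r² = 1.13e+04 m², 10·log₁₀ of that is 40.529 dB.
L_p = 95.8 − 40.529 = 55.27 dB.

55 dB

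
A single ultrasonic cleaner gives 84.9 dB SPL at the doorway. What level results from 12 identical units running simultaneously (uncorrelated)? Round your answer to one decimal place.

95.7 dB SPL

L_total = L₁ + 10·log₁₀ N for N identical incoherent sources.
L_total = 84.9 + 10·log₁₀(12) = 84.9 + 10.792 = 95.69 dB SPL.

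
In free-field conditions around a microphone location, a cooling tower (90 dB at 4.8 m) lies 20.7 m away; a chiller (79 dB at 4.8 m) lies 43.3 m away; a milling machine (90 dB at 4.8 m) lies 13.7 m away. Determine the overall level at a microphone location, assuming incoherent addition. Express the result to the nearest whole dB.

82 dB

First find each source's level at the receiver (point-source: −20·log₁₀(r/r_ref)), then combine on an intensity basis.
cooling tower: 90 − 20·log₁₀(20.7/4.8) = 90 − 12.69 = 77.31 dB.
chiller: 79 − 20·log₁₀(43.3/4.8) = 79 − 19.10 = 59.90 dB.
milling machine: 90 − 20·log₁₀(13.7/4.8) = 90 − 9.11 = 80.89 dB.
Σ 10^(L/10) = 1.775e+08 → L_total = 10·log₁₀(1.775e+08) = 82.49 dB.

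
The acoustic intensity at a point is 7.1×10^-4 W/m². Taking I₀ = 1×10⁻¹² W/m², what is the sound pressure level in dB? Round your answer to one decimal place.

L = 10·log₁₀(I/I₀) = 10·log₁₀(7.1×10^-4/10⁻¹²) = 10·log₁₀(7.1×10^8).
L = 10·(0.8513 + 8) = 88.51 dB.

88.5 dB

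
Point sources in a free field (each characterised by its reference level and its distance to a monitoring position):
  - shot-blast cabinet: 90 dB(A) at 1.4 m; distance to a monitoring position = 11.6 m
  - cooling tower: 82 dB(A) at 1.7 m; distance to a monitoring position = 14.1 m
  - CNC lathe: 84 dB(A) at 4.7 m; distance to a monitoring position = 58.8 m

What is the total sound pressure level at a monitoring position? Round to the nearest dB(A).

First find each source's level at the receiver (point-source: −20·log₁₀(r/r_ref)), then combine on an intensity basis.
shot-blast cabinet: 90 − 20·log₁₀(11.6/1.4) = 90 − 18.37 = 71.63 dB(A).
cooling tower: 82 − 20·log₁₀(14.1/1.7) = 82 − 18.38 = 63.62 dB(A).
CNC lathe: 84 − 20·log₁₀(58.8/4.7) = 84 − 21.95 = 62.05 dB(A).
Σ 10^(L/10) = 1.847e+07 → L_total = 10·log₁₀(1.847e+07) = 72.67 dB(A).

73 dB(A)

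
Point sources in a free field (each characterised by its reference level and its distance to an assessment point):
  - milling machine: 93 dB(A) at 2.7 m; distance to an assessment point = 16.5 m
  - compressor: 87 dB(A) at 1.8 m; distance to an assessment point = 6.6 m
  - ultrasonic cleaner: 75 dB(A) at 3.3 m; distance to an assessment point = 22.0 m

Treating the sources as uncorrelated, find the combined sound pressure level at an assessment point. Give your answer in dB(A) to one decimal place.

Propagate each source to the receiver with L = L_ref − 20·log₁₀(r/r_ref), then add intensities.
milling machine: 93 − 20·log₁₀(16.5/2.7) = 93 − 15.72 = 77.28 dB(A).
compressor: 87 − 20·log₁₀(6.6/1.8) = 87 − 11.29 = 75.71 dB(A).
ultrasonic cleaner: 75 − 20·log₁₀(22.0/3.3) = 75 − 16.48 = 58.52 dB(A).
Σ 10^(L/10) = 9.142e+07 → L_total = 10·log₁₀(9.142e+07) = 79.61 dB(A).

79.6 dB(A)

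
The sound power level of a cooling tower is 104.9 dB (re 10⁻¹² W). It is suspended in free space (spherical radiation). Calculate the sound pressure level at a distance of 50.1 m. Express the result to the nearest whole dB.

60 dB

The power spreads over a sphere of area 4π·r², so L_p = L_w − 10·log₁₀(4π·r²).
4π·r² = 3.154e+04 m², 10·log₁₀ of that is 44.989 dB.
L_p = 104.9 − 44.989 = 59.91 dB.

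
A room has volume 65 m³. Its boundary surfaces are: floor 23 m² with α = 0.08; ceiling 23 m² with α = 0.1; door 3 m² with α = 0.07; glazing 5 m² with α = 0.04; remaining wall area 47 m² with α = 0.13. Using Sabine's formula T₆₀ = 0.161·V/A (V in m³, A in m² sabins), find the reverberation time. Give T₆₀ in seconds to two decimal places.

A = Σ Sᵢαᵢ = 23·0.08 + 23·0.1 + 3·0.07 + 5·0.04 + 47·0.13 = 10.66 m².
T₆₀ = 0.161 × 65 / 10.66 = 0.982 s.

0.98 s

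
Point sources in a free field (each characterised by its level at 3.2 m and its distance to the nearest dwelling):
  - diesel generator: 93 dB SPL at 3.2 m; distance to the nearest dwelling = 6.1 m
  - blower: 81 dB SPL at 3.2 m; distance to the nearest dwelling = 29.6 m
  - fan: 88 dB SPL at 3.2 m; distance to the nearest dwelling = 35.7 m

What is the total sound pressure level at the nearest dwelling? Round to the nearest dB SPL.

First find each source's level at the receiver (point-source: −20·log₁₀(r/r_ref)), then combine on an intensity basis.
diesel generator: 93 − 20·log₁₀(6.1/3.2) = 93 − 5.60 = 87.40 dB SPL.
blower: 81 − 20·log₁₀(29.6/3.2) = 81 − 19.32 = 61.68 dB SPL.
fan: 88 − 20·log₁₀(35.7/3.2) = 88 − 20.95 = 67.05 dB SPL.
Σ 10^(L/10) = 5.556e+08 → L_total = 10·log₁₀(5.556e+08) = 87.45 dB SPL.

87 dB SPL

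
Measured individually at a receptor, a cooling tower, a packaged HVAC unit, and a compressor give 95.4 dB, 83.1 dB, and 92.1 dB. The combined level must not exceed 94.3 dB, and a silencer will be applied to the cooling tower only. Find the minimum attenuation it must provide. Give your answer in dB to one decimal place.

6.0 dB

The untreated sources together contribute 10^(83.1/10) + 10^(92.1/10) = 1.826e+09, i.e. 92.61 dB.
The limit corresponds to 10^(94.3/10) = 2.692e+09; subtracting the fixed part leaves 8.656e+08 for the cooling tower, i.e. 89.37 dB.
Required insertion loss = 95.4 − 89.37 = 6.03 dB.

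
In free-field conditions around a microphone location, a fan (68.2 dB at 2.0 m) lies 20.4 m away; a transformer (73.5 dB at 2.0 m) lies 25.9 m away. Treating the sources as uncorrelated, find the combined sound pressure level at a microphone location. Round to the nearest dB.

Propagate each source to the receiver with L = L_ref − 20·log₁₀(r/r_ref), then add intensities.
fan: 68.2 − 20·log₁₀(20.4/2.0) = 68.2 − 20.17 = 48.03 dB.
transformer: 73.5 − 20·log₁₀(25.9/2.0) = 73.5 − 22.25 = 51.25 dB.
Σ 10^(L/10) = 1.970e+05 → L_total = 10·log₁₀(1.970e+05) = 52.94 dB.

53 dB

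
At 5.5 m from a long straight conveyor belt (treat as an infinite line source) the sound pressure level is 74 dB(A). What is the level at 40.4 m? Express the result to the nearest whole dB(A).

65 dB(A)

Cylindrical spreading from a line source gives a 10·log₁₀(r₂/r₁) drop.
L₂ = 74 − 10·log₁₀(40.4/5.5) = 74 − 8.660 = 65.34 dB(A).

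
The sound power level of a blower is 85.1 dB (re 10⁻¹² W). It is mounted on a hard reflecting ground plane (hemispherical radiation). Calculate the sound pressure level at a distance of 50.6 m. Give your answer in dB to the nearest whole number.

43 dB

L_p = L_w − 10·log₁₀(2π·r²) with r = 50.6 m.
2π·r² = 1.609e+04 m², 10·log₁₀ of that is 42.065 dB.
L_p = 85.1 − 42.065 = 43.04 dB.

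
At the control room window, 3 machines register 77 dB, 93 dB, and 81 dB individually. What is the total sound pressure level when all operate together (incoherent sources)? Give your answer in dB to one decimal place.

Incoherent sources combine by intensity addition: L_total = 10·log₁₀(Σ 10^(L_i/10)).
Σ 10^(L/10) = 10^(77/10) + 10^(93/10) + 10^(81/10) = 2.171e+09.
L_total = 10·log₁₀(2.171e+09) = 93.37 dB.

93.4 dB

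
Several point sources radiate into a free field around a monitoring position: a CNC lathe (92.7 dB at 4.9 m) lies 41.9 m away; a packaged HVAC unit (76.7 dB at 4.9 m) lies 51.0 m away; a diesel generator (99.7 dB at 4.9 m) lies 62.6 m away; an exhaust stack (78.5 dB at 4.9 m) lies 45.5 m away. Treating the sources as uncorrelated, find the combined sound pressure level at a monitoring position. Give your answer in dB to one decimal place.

Propagate each source to the receiver with L = L_ref − 20·log₁₀(r/r_ref), then add intensities.
CNC lathe: 92.7 − 20·log₁₀(41.9/4.9) = 92.7 − 18.64 = 74.06 dB.
packaged HVAC unit: 76.7 − 20·log₁₀(51.0/4.9) = 76.7 − 20.35 = 56.35 dB.
diesel generator: 99.7 − 20·log₁₀(62.6/4.9) = 99.7 − 22.13 = 77.57 dB.
exhaust stack: 78.5 − 20·log₁₀(45.5/4.9) = 78.5 − 19.36 = 59.14 dB.
Σ 10^(L/10) = 8.390e+07 → L_total = 10·log₁₀(8.390e+07) = 79.24 dB.

79.2 dB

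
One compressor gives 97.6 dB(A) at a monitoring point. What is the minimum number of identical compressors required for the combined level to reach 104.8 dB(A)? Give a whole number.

The shortfall is 104.8 − 97.6 = 7.2 dB, and N units add 10·log₁₀ N, so need 10·log₁₀ N ≥ 7.2.
N ≥ 10^(7.2/10) = 5.248, so N = 6.

6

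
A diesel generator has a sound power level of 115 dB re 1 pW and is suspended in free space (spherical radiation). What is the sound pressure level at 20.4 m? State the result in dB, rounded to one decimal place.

77.8 dB

The power spreads over a sphere of area 4π·r², so L_p = L_w − 10·log₁₀(4π·r²).
4π·r² = 5230 m², 10·log₁₀ of that is 37.185 dB.
L_p = 115 − 37.185 = 77.82 dB.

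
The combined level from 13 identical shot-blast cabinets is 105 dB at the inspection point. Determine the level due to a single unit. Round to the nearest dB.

Dividing the total intensity by 13 lowers the level by 10·log₁₀ 13 = 11.139 dB: L₁ = 105 − 11.139.

94 dB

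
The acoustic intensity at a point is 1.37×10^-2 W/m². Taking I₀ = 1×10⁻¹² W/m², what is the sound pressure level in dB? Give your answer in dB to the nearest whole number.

I/I₀ = 1.37×10^-2/10⁻¹² = 1.37×10^10, and L = 10·log₁₀(I/I₀).
L = 10·(0.1367 + 10) = 101.37 dB.

101 dB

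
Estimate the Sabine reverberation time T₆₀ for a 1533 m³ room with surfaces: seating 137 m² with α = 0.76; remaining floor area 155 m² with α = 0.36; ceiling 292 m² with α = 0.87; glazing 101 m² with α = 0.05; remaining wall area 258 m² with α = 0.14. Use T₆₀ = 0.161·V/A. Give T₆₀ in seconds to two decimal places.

A = Σ Sᵢαᵢ = 137·0.76 + 155·0.36 + 292·0.87 + 101·0.05 + 258·0.14 = 455.13 m².
T₆₀ = 0.161 × 1533 / 455.13 = 0.542 s.

0.54 s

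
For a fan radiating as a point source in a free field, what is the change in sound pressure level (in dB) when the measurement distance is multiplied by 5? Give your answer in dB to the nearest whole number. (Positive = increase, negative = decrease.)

A point source loses 6 dB per doubling of distance; generally ΔL = −20·log₁₀(r₂/r₁).
ΔL = −20·log₁₀(5) = -13.98 dB.

-14 dB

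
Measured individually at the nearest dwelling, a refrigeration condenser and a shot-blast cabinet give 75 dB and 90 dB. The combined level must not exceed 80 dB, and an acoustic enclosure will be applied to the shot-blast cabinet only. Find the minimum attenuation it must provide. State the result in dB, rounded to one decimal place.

Fixed contribution from the other source: Σ 10^(L/10) = 10^(75/10) = 3.162e+07 (75.00 dB).
The limit corresponds to 10^(80/10) = 1.000e+08; subtracting the fixed part leaves 6.838e+07 for the shot-blast cabinet, i.e. 78.35 dB.
So the shot-blast cabinet must be reduced from 90 to 78.35 dB: IL = 11.65 dB.

11.7 dB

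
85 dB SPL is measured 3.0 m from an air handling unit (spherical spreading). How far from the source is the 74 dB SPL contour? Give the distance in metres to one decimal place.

Point-source spreading drops the level by 20·log₁₀(r₂/r₁); inverting, r₂/r₁ = 10^(ΔL/20).
r₂ = 3.0·10^((85−74)/20) = 3.0·10^(11.0/20) = 10.64 m.

10.6 m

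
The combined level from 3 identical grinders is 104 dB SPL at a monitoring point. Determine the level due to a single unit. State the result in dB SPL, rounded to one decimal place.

99.2 dB SPL

3 equal contributions raise the level by 10·log₁₀ 3 = 4.771 dB, so each unit alone gives 104 − 4.771.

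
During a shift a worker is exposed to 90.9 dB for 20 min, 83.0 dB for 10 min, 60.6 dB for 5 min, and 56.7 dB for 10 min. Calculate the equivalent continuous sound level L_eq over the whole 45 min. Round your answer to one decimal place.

The energy average is taken in the linear domain: L_eq = 10·log₁₀[(Σ tᵢ·10^(Lᵢ/10))/T], T = 45 min.
Σ tᵢ·10^(Lᵢ/10) = 20·10^(90.9/10) + 10·10^(83.0/10) + 5·10^(60.6/10) + 10·10^(56.7/10) = 2.661e+10.
L_eq = 10·log₁₀(2.661e+10/45) = 87.72 dB.

87.7 dB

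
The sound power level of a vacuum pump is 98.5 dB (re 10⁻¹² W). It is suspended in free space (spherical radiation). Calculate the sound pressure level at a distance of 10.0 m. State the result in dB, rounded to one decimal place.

Free-field spherical radiation: L_p = L_w − 10·log₁₀(4π·r²), r = 10.0 m.
4π·r² = 1257 m², 10·log₁₀ of that is 30.992 dB.
L_p = 98.5 − 30.992 = 67.51 dB.

67.5 dB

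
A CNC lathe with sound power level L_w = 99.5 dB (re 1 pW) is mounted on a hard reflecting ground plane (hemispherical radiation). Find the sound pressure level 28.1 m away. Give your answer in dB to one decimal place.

62.5 dB

Free-field hemispherical radiation: L_p = L_w − 10·log₁₀(2π·r²), r = 28.1 m.
2π·r² = 4961 m², 10·log₁₀ of that is 36.956 dB.
L_p = 99.5 − 36.956 = 62.54 dB.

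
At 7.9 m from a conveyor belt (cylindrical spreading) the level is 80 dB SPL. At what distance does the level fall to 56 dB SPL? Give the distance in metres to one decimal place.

1984.4 m

Line-source spreading drops the level by 10·log₁₀(r₂/r₁); inverting, r₂/r₁ = 10^(ΔL/10).
r₂ = 7.9·10^((80−56)/10) = 7.9·10^(24.0/10) = 1984.39 m.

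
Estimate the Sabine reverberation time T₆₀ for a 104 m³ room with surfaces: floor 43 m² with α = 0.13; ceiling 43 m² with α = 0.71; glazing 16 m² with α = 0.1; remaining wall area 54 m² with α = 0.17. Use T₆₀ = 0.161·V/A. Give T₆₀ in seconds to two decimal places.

Summing Sᵢαᵢ: 43·0.13 + 43·0.71 + 16·0.1 + 54·0.17 = 46.90 m².
T₆₀ = 0.161·V/A = 0.161·104/46.90 = 0.357 s.

0.36 s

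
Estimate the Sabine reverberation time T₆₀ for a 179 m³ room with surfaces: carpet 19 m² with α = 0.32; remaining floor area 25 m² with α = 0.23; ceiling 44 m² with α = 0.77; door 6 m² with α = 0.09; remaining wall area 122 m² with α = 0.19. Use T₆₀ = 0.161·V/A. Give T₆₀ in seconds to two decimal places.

0.42 s

A = Σ Sᵢαᵢ = 19·0.32 + 25·0.23 + 44·0.77 + 6·0.09 + 122·0.19 = 69.43 m².
T₆₀ = 0.161 × 179 / 69.43 = 0.415 s.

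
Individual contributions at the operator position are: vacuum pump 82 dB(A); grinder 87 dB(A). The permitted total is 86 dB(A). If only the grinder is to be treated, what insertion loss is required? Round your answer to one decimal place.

Fixed contribution from the other source: Σ 10^(L/10) = 10^(82/10) = 1.585e+08 (82.00 dB(A)).
The limit corresponds to 10^(86/10) = 3.981e+08; subtracting the fixed part leaves 2.396e+08 for the grinder, i.e. 83.80 dB(A).
So the grinder must be reduced from 87 to 83.80 dB(A): IL = 3.20 dB.

3.2 dB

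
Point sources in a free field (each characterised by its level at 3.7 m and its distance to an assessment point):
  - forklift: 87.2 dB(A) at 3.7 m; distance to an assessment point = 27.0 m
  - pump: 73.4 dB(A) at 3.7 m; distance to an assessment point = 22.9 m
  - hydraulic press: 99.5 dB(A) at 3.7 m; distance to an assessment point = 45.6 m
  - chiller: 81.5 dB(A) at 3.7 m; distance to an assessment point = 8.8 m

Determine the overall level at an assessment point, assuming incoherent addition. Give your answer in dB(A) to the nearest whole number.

Propagate each source to the receiver with L = L_ref − 20·log₁₀(r/r_ref), then add intensities.
forklift: 87.2 − 20·log₁₀(27.0/3.7) = 87.2 − 17.26 = 69.94 dB(A).
pump: 73.4 − 20·log₁₀(22.9/3.7) = 73.4 − 15.83 = 57.57 dB(A).
hydraulic press: 99.5 − 20·log₁₀(45.6/3.7) = 99.5 − 21.82 = 77.68 dB(A).
chiller: 81.5 − 20·log₁₀(8.8/3.7) = 81.5 − 7.53 = 73.97 dB(A).
Σ 10^(L/10) = 9.408e+07 → L_total = 10·log₁₀(9.408e+07) = 79.73 dB(A).

80 dB(A)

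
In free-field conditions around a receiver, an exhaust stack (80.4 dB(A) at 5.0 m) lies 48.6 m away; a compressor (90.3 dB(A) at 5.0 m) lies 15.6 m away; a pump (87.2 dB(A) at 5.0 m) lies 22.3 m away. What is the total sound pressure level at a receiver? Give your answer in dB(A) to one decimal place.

Apply inverse-square spreading to bring every level to the receiver, then sum 10^(L/10).
exhaust stack: 80.4 − 20·log₁₀(48.6/5.0) = 80.4 − 19.75 = 60.65 dB(A).
compressor: 90.3 − 20·log₁₀(15.6/5.0) = 90.3 − 9.88 = 80.42 dB(A).
pump: 87.2 − 20·log₁₀(22.3/5.0) = 87.2 − 12.99 = 74.21 dB(A).
Σ 10^(L/10) = 1.376e+08 → L_total = 10·log₁₀(1.376e+08) = 81.39 dB(A).

81.4 dB(A)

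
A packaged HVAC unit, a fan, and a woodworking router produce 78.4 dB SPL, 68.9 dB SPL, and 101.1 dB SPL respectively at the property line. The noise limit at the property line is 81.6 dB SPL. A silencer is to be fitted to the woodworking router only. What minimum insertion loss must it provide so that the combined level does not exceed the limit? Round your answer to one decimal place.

Everything except the woodworking router sums to 10^(78.4/10) + 10^(68.9/10) = 7.695e+07 in linear terms, 78.86 dB SPL.
To meet 81.6 dB SPL overall, the treated woodworking router may contribute at most 10^(81.6/10) − 7.695e+07 = 6.760e+07, i.e. 78.30 dB SPL.
Required insertion loss = 101.1 − 78.30 = 22.80 dB.

22.8 dB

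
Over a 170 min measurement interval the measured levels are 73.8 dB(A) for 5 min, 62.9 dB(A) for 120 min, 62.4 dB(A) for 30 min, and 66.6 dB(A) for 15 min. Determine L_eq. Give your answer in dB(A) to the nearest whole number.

64 dB(A)

Weight each interval's intensity by its duration and average over T = 170 min:
Σ tᵢ·10^(Lᵢ/10) = 5·10^(73.8/10) + 120·10^(62.9/10) + 30·10^(62.4/10) + 15·10^(66.6/10) = 4.746e+08.
L_eq = 10·log₁₀(4.746e+08/170) = 64.46 dB(A).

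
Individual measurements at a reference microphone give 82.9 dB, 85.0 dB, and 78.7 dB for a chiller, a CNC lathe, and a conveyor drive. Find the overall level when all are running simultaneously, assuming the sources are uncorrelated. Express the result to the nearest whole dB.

Incoherent sources combine by intensity addition: L_total = 10·log₁₀(Σ 10^(L_i/10)).
Σ 10^(L/10) = 10^(82.9/10) + 10^(85.0/10) + 10^(78.7/10) = 5.853e+08.
L_total = 10·log₁₀(5.853e+08) = 87.67 dB.

88 dB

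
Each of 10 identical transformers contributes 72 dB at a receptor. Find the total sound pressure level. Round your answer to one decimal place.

With 10 equal, uncorrelated contributions the intensity is 10× that of one unit, giving a rise of 10·log₁₀ 10.
L_total = 72 + 10·log₁₀(10) = 72 + 10.000 = 82.00 dB.

82.0 dB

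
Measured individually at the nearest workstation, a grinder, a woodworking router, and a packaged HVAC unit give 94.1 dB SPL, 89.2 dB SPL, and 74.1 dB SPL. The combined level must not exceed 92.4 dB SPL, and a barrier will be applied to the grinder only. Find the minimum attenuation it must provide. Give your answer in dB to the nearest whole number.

5 dB

Fixed contribution from the other sources: Σ 10^(L/10) = 10^(89.2/10) + 10^(74.1/10) = 8.575e+08 (89.33 dB SPL).
To meet 92.4 dB SPL overall, the treated grinder may contribute at most 10^(92.4/10) − 8.575e+08 = 8.803e+08, i.e. 89.45 dB SPL.
Required insertion loss = 94.1 − 89.45 = 4.65 dB.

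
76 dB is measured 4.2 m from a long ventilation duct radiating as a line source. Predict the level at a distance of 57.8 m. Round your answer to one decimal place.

64.6 dB

Line-source attenuation: ΔL = 10·log₁₀(r₂/r₁) = 10·log₁₀(57.8/4.2) = 11.387 dB.
L₂ = 76 − 10·log₁₀(57.8/4.2) = 76 − 11.387 = 64.61 dB.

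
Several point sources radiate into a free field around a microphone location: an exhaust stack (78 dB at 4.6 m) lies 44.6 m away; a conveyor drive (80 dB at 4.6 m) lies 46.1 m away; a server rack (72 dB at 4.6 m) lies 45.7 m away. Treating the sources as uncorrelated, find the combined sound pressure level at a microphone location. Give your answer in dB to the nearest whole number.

Apply inverse-square spreading to bring every level to the receiver, then sum 10^(L/10).
exhaust stack: 78 − 20·log₁₀(44.6/4.6) = 78 − 19.73 = 58.27 dB.
conveyor drive: 80 − 20·log₁₀(46.1/4.6) = 80 − 20.02 = 59.98 dB.
server rack: 72 − 20·log₁₀(45.7/4.6) = 72 − 19.94 = 52.06 dB.
Σ 10^(L/10) = 1.827e+06 → L_total = 10·log₁₀(1.827e+06) = 62.62 dB.

63 dB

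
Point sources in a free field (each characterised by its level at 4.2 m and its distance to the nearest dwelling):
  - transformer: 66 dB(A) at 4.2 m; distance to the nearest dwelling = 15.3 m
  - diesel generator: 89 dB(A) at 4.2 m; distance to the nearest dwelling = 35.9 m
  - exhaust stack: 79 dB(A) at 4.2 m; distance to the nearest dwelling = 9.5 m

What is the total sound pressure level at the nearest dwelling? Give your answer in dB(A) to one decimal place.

First find each source's level at the receiver (point-source: −20·log₁₀(r/r_ref)), then combine on an intensity basis.
transformer: 66 − 20·log₁₀(15.3/4.2) = 66 − 11.23 = 54.77 dB(A).
diesel generator: 89 − 20·log₁₀(35.9/4.2) = 89 − 18.64 = 70.36 dB(A).
exhaust stack: 79 − 20·log₁₀(9.5/4.2) = 79 − 7.09 = 71.91 dB(A).
Σ 10^(L/10) = 2.670e+07 → L_total = 10·log₁₀(2.670e+07) = 74.26 dB(A).

74.3 dB(A)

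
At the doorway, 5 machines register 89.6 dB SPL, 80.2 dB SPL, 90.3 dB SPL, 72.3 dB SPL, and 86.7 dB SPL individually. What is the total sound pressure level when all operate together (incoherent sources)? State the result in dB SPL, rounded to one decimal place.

Incoherent sources combine by intensity addition: L_total = 10·log₁₀(Σ 10^(L_i/10)).
Σ 10^(L/10) = 10^(89.6/10) + 10^(80.2/10) + 10^(90.3/10) + 10^(72.3/10) + 10^(86.7/10) = 2.573e+09.
L_total = 10·log₁₀(2.573e+09) = 94.10 dB SPL.

94.1 dB SPL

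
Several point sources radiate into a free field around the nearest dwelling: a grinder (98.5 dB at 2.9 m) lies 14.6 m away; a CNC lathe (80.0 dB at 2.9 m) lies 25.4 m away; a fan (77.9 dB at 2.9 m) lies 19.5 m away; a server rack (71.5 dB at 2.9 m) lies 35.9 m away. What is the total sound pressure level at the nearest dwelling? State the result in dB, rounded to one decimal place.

84.5 dB

Propagate each source to the receiver with L = L_ref − 20·log₁₀(r/r_ref), then add intensities.
grinder: 98.5 − 20·log₁₀(14.6/2.9) = 98.5 − 14.04 = 84.46 dB.
CNC lathe: 80.0 − 20·log₁₀(25.4/2.9) = 80.0 − 18.85 = 61.15 dB.
fan: 77.9 − 20·log₁₀(19.5/2.9) = 77.9 − 16.55 = 61.35 dB.
server rack: 71.5 − 20·log₁₀(35.9/2.9) = 71.5 − 21.85 = 49.65 dB.
Σ 10^(L/10) = 2.821e+08 → L_total = 10·log₁₀(2.821e+08) = 84.50 dB.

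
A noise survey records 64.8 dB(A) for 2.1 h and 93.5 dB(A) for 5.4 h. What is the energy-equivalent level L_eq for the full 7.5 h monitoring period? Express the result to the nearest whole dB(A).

92 dB(A)

Weight each interval's intensity by its duration and average over T = 7.5 h:
Σ tᵢ·10^(Lᵢ/10) = 2.1·10^(64.8/10) + 5.4·10^(93.5/10) = 1.210e+10.
L_eq = 10·log₁₀(1.210e+10/7.5) = 92.08 dB(A).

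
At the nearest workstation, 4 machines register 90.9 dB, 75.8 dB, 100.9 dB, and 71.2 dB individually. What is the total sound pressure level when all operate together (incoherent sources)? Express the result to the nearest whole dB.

For uncorrelated sources the intensities add, so convert each level to linear form, sum, and take 10·log₁₀ of the total.
Σ 10^(L/10) = 10^(90.9/10) + 10^(75.8/10) + 10^(100.9/10) + 10^(71.2/10) = 1.358e+10.
L_total = 10·log₁₀(1.358e+10) = 101.33 dB.

101 dB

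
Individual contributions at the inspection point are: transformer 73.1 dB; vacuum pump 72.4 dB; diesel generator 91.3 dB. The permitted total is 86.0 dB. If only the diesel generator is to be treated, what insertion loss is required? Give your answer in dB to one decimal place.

The untreated sources together contribute 10^(73.1/10) + 10^(72.4/10) = 3.780e+07, i.e. 75.77 dB.
To meet 86.0 dB overall, the treated diesel generator may contribute at most 10^(86.0/10) − 3.780e+07 = 3.603e+08, i.e. 85.57 dB.
Required insertion loss = 91.3 − 85.57 = 5.73 dB.

5.7 dB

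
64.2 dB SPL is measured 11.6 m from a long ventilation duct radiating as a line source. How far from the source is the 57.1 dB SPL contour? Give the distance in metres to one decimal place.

For a line source L₁ − L₂ = 10·log₁₀(r₂/r₁), so r₂ = r₁·10^((L₁−L₂)/10).
r₂ = 11.6·10^((64.2−57.1)/10) = 11.6·10^(7.1/10) = 59.49 m.

59.5 m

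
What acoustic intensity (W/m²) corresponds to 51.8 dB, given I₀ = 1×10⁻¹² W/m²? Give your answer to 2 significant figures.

I/I₀ = 10^(51.8/10) = 1.514e+05, so I = 1.514e+05 × 10⁻¹² W/m².

1.5e-07 W/m²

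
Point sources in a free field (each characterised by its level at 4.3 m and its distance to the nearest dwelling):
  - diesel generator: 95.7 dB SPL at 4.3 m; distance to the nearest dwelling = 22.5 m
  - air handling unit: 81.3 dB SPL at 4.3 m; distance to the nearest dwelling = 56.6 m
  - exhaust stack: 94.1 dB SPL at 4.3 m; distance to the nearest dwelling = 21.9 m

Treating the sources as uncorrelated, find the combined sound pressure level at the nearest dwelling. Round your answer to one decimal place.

First find each source's level at the receiver (point-source: −20·log₁₀(r/r_ref)), then combine on an intensity basis.
diesel generator: 95.7 − 20·log₁₀(22.5/4.3) = 95.7 − 14.37 = 81.33 dB SPL.
air handling unit: 81.3 − 20·log₁₀(56.6/4.3) = 81.3 − 22.39 = 58.91 dB SPL.
exhaust stack: 94.1 − 20·log₁₀(21.9/4.3) = 94.1 − 14.14 = 79.96 dB SPL.
Σ 10^(L/10) = 2.356e+08 → L_total = 10·log₁₀(2.356e+08) = 83.72 dB SPL.

83.7 dB SPL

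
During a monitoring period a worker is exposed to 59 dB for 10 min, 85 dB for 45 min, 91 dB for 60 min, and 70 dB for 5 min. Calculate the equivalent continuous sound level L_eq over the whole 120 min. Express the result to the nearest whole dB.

89 dB

Weight each interval's intensity by its duration and average over T = 120 min:
Σ tᵢ·10^(Lᵢ/10) = 10·10^(59/10) + 45·10^(85/10) + 60·10^(91/10) + 5·10^(70/10) = 8.982e+10.
L_eq = 10·log₁₀(8.982e+10/120) = 88.74 dB.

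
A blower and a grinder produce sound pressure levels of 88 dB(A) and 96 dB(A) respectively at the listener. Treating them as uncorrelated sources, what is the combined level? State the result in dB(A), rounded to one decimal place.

Incoherent sources combine by intensity addition: L_total = 10·log₁₀(Σ 10^(L_i/10)).
Σ 10^(L/10) = 10^(88/10) + 10^(96/10) = 4.612e+09.
L_total = 10·log₁₀(4.612e+09) = 96.64 dB(A).

96.6 dB(A)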